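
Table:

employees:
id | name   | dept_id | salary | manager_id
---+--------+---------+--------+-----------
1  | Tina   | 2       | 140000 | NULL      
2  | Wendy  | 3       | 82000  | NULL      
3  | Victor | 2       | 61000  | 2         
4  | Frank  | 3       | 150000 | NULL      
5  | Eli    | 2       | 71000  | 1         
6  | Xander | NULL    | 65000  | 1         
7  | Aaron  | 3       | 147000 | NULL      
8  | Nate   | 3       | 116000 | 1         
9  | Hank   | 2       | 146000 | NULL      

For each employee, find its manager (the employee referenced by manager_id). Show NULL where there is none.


This is a self-join: employees is joined to a second copy of itself, matching each row's manager_id to another row's id. Use LEFT JOIN so rows with manager_id=NULL are kept.
  - employee 1 (Tina): manager_id=NULL -> NULL
  - employee 2 (Wendy): manager_id=NULL -> NULL
  - employee 3 (Victor): manager_id=2 -> Wendy
  - employee 4 (Frank): manager_id=NULL -> NULL
  - employee 5 (Eli): manager_id=1 -> Tina
  - employee 6 (Xander): manager_id=1 -> Tina
  - employee 7 (Aaron): manager_id=NULL -> NULL
  - employee 8 (Nate): manager_id=1 -> Tina
  - employee 9 (Hank): manager_id=NULL -> NULL

SQL:
SELECT a.name AS item, b.name AS manager
FROM employees a
LEFT JOIN employees b ON a.manager_id = b.id

Result:
item   | manager
-------+--------
Tina   | NULL   
Wendy  | NULL   
Victor | Wendy  
Frank  | NULL   
Eli    | Tina   
Xander | Tina   
Aaron  | NULL   
Nate   | Tina   
Hank   | NULL   


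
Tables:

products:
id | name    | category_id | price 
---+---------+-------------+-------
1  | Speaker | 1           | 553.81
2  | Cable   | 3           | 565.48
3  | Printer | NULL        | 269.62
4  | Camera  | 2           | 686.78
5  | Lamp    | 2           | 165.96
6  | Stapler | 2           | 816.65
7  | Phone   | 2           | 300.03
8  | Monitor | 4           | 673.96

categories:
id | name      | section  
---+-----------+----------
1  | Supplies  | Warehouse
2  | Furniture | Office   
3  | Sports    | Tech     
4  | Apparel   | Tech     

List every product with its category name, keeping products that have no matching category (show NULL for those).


LEFT JOIN keeps every row from products (the left table); where category_id has no match in categories, the category columns become NULL. Walk through each product:
  - product 1 (Speaker): category_id=1 -> matches Supplies
  - product 2 (Cable): category_id=3 -> matches Sports
  - product 3 (Printer): category_id=NULL, no match -> kept with NULL
  - product 4 (Camera): category_id=2 -> matches Furniture
  - product 5 (Lamp): category_id=2 -> matches Furniture
  - product 6 (Stapler): category_id=2 -> matches Furniture
  - product 7 (Phone): category_id=2 -> matches Furniture
  - product 8 (Monitor): category_id=4 -> matches Apparel
All 8 rows appear; 1 has NULL category.

SQL:
SELECT a.name, b.name AS category
FROM products a
LEFT JOIN categories b ON a.category_id = b.id

Result:
name    | category 
--------+----------
Speaker | Supplies 
Cable   | Sports   
Printer | NULL     
Camera  | Furniture
Lamp    | Furniture
Stapler | Furniture
Phone   | Furniture
Monitor | Apparel  


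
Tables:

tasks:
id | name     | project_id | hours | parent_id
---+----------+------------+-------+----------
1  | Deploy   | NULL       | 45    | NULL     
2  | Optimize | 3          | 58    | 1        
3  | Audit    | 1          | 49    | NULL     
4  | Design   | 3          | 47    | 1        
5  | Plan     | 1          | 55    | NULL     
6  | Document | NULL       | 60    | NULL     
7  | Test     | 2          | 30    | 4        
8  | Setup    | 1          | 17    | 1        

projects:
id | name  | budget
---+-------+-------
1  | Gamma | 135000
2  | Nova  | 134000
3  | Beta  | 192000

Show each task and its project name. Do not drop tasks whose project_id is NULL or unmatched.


LEFT JOIN keeps every row from tasks (the left table); where project_id has no match in projects, the project columns become NULL. Walk through each task:
  - task 1 (Deploy): project_id=NULL, no match -> kept with NULL
  - task 2 (Optimize): project_id=3 -> matches Beta
  - task 3 (Audit): project_id=1 -> matches Gamma
  - task 4 (Design): project_id=3 -> matches Beta
  - task 5 (Plan): project_id=1 -> matches Gamma
  - task 6 (Document): project_id=NULL, no match -> kept with NULL
  - task 7 (Test): project_id=2 -> matches Nova
  - task 8 (Setup): project_id=1 -> matches Gamma
All 8 rows appear; 2 have NULL project.

SQL:
SELECT a.name, b.name AS project
FROM tasks a
LEFT JOIN projects b ON a.project_id = b.id

Result:
name     | project
---------+--------
Deploy   | NULL   
Optimize | Beta   
Audit    | Gamma  
Design   | Beta   
Plan     | Gamma  
Document | NULL   
Test     | Nova   
Setup    | Gamma  


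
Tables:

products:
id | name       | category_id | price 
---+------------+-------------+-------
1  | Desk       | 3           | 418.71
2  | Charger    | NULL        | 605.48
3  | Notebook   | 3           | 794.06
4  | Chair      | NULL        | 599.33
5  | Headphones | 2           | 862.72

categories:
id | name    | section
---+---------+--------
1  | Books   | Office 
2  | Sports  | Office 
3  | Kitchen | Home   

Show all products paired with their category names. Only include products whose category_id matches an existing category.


INNER JOIN keeps only products rows whose category_id matches an id in categories. Walk through each product:
  - product 1 (Desk): category_id=3 -> matches Kitchen
  - product 2 (Charger): category_id=NULL, no match -> dropped
  - product 3 (Notebook): category_id=3 -> matches Kitchen
  - product 4 (Chair): category_id=NULL, no match -> dropped
  - product 5 (Headphones): category_id=2 -> matches Sports
So 2 of 5 rows are dropped.

SQL:
SELECT a.name, b.name AS category
FROM products a
INNER JOIN categories b ON a.category_id = b.id

Result:
name       | category
-----------+---------
Desk       | Kitchen 
Notebook   | Kitchen 
Headphones | Sports  


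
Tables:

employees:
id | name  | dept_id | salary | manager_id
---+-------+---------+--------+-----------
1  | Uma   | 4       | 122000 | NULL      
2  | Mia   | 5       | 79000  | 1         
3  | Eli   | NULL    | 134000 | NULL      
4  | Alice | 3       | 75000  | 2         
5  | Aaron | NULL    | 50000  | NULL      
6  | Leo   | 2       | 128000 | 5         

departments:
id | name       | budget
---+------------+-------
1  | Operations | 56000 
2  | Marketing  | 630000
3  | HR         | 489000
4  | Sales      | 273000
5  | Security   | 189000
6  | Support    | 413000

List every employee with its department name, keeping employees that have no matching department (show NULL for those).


LEFT JOIN keeps every row from employees (the left table); where dept_id has no match in departments, the department columns become NULL. Walk through each employee:
  - employee 1 (Uma): dept_id=4 -> matches Sales
  - employee 2 (Mia): dept_id=5 -> matches Security
  - employee 3 (Eli): dept_id=NULL, no match -> kept with NULL
  - employee 4 (Alice): dept_id=3 -> matches HR
  - employee 5 (Aaron): dept_id=NULL, no match -> kept with NULL
  - employee 6 (Leo): dept_id=2 -> matches Marketing
All 6 rows appear; 2 have NULL department.

SQL:
SELECT a.name, b.name AS department
FROM employees a
LEFT JOIN departments b ON a.dept_id = b.id

Result:
name  | department
------+-----------
Uma   | Sales     
Mia   | Security  
Eli   | NULL      
Alice | HR        
Aaron | NULL      
Leo   | Marketing 


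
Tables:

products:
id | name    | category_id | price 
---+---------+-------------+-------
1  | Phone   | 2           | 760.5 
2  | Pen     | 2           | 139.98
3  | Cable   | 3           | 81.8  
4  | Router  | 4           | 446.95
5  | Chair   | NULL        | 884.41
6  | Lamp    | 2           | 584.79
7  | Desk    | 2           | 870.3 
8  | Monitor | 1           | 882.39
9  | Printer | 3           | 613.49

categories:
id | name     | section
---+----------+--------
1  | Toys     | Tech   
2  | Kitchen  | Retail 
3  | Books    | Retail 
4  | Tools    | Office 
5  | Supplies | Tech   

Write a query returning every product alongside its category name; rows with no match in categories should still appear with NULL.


LEFT JOIN keeps every row from products (the left table); where category_id has no match in categories, the category columns become NULL. Walk through each product:
  - product 1 (Phone): category_id=2 -> matches Kitchen
  - product 2 (Pen): category_id=2 -> matches Kitchen
  - product 3 (Cable): category_id=3 -> matches Books
  - product 4 (Router): category_id=4 -> matches Tools
  - product 5 (Chair): category_id=NULL, no match -> kept with NULL
  - product 6 (Lamp): category_id=2 -> matches Kitchen
  - product 7 (Desk): category_id=2 -> matches Kitchen
  - product 8 (Monitor): category_id=1 -> matches Toys
  - product 9 (Printer): category_id=3 -> matches Books
All 9 rows appear; 1 has NULL category.

SQL:
SELECT a.name, b.name AS category
FROM products a
LEFT JOIN categories b ON a.category_id = b.id

Result:
name    | category
--------+---------
Phone   | Kitchen 
Pen     | Kitchen 
Cable   | Books   
Router  | Tools   
Chair   | NULL    
Lamp    | Kitchen 
Desk    | Kitchen 
Monitor | Toys    
Printer | Books   


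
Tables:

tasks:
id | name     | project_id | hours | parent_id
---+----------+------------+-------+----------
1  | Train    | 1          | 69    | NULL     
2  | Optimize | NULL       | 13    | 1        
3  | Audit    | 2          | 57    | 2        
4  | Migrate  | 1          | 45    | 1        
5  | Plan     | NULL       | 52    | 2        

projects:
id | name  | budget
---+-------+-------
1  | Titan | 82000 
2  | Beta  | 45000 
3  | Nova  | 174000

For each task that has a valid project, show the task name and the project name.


INNER JOIN keeps only tasks rows whose project_id matches an id in projects. Walk through each task:
  - task 1 (Train): project_id=1 -> matches Titan
  - task 2 (Optimize): project_id=NULL, no match -> dropped
  - task 3 (Audit): project_id=2 -> matches Beta
  - task 4 (Migrate): project_id=1 -> matches Titan
  - task 5 (Plan): project_id=NULL, no match -> dropped
So 2 of 5 rows are dropped.

SQL:
SELECT a.name, b.name AS project
FROM tasks a
INNER JOIN projects b ON a.project_id = b.id

Result:
name    | project
--------+--------
Train   | Titan  
Audit   | Beta   
Migrate | Titan  


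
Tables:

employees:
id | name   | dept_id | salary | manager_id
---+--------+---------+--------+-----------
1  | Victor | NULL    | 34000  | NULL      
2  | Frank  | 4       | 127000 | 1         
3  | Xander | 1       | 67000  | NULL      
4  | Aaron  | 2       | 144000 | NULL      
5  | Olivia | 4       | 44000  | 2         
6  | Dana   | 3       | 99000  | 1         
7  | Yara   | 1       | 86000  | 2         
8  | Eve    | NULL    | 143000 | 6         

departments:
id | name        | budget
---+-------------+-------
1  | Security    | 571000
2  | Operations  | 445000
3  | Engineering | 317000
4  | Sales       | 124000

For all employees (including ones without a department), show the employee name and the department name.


LEFT JOIN keeps every row from employees (the left table); where dept_id has no match in departments, the department columns become NULL. Walk through each employee:
  - employee 1 (Victor): dept_id=NULL, no match -> kept with NULL
  - employee 2 (Frank): dept_id=4 -> matches Sales
  - employee 3 (Xander): dept_id=1 -> matches Security
  - employee 4 (Aaron): dept_id=2 -> matches Operations
  - employee 5 (Olivia): dept_id=4 -> matches Sales
  - employee 6 (Dana): dept_id=3 -> matches Engineering
  - employee 7 (Yara): dept_id=1 -> matches Security
  - employee 8 (Eve): dept_id=NULL, no match -> kept with NULL
All 8 rows appear; 2 have NULL department.

SQL:
SELECT a.name, b.name AS department
FROM employees a
LEFT JOIN departments b ON a.dept_id = b.id

Result:
name   | department 
-------+------------
Victor | NULL       
Frank  | Sales      
Xander | Security   
Aaron  | Operations 
Olivia | Sales      
Dana   | Engineering
Yara   | Security   
Eve    | NULL       


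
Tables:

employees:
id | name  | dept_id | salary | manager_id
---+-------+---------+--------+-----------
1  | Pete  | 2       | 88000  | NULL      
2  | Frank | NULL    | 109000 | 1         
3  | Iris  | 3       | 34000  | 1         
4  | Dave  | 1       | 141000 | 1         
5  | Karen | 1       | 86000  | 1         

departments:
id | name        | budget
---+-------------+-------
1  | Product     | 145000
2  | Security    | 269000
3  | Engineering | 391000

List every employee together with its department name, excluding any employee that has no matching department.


INNER JOIN keeps only employees rows whose dept_id matches an id in departments. Walk through each employee:
  - employee 1 (Pete): dept_id=2 -> matches Security
  - employee 2 (Frank): dept_id=NULL, no match -> dropped
  - employee 3 (Iris): dept_id=3 -> matches Engineering
  - employee 4 (Dave): dept_id=1 -> matches Product
  - employee 5 (Karen): dept_id=1 -> matches Product
So 1 of 5 rows is dropped.

SQL:
SELECT a.name, b.name AS department
FROM employees a
INNER JOIN departments b ON a.dept_id = b.id

Result:
name  | department 
------+------------
Pete  | Security   
Iris  | Engineering
Dave  | Product    
Karen | Product    


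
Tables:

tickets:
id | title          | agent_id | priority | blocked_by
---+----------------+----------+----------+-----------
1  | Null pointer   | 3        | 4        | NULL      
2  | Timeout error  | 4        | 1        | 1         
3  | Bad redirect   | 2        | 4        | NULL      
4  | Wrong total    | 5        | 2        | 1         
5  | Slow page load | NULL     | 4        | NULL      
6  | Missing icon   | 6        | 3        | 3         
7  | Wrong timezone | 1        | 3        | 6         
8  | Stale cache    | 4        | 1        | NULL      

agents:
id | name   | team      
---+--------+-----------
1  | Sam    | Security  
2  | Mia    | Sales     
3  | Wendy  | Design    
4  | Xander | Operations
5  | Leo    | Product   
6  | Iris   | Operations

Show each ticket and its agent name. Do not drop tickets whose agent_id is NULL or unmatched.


LEFT JOIN keeps every row from tickets (the left table); where agent_id has no match in agents, the agent columns become NULL. Walk through each ticket:
  - ticket 1 (Null pointer): agent_id=3 -> matches Wendy
  - ticket 2 (Timeout error): agent_id=4 -> matches Xander
  - ticket 3 (Bad redirect): agent_id=2 -> matches Mia
  - ticket 4 (Wrong total): agent_id=5 -> matches Leo
  - ticket 5 (Slow page load): agent_id=NULL, no match -> kept with NULL
  - ticket 6 (Missing icon): agent_id=6 -> matches Iris
  - ticket 7 (Wrong timezone): agent_id=1 -> matches Sam
  - ticket 8 (Stale cache): agent_id=4 -> matches Xander
All 8 rows appear; 1 has NULL agent.

SQL:
SELECT a.title, b.name AS agent
FROM tickets a
LEFT JOIN agents b ON a.agent_id = b.id

Result:
title          | agent 
---------------+-------
Null pointer   | Wendy 
Timeout error  | Xander
Bad redirect   | Mia   
Wrong total    | Leo   
Slow page load | NULL  
Missing icon   | Iris  
Wrong timezone | Sam   
Stale cache    | Xander


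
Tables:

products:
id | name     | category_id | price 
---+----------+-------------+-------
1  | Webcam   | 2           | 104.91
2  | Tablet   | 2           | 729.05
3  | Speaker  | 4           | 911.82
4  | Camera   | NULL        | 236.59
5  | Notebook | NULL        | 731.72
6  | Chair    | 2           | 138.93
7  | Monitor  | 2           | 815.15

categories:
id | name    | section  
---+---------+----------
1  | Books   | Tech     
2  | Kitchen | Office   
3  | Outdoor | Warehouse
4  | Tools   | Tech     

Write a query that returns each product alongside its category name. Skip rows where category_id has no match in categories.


INNER JOIN keeps only products rows whose category_id matches an id in categories. Walk through each product:
  - product 1 (Webcam): category_id=2 -> matches Kitchen
  - product 2 (Tablet): category_id=2 -> matches Kitchen
  - product 3 (Speaker): category_id=4 -> matches Tools
  - product 4 (Camera): category_id=NULL, no match -> dropped
  - product 5 (Notebook): category_id=NULL, no match -> dropped
  - product 6 (Chair): category_id=2 -> matches Kitchen
  - product 7 (Monitor): category_id=2 -> matches Kitchen
So 2 of 7 rows are dropped.

SQL:
SELECT a.name, b.name AS category
FROM products a
INNER JOIN categories b ON a.category_id = b.id

Result:
name    | category
--------+---------
Webcam  | Kitchen 
Tablet  | Kitchen 
Speaker | Tools   
Chair   | Kitchen 
Monitor | Kitchen 


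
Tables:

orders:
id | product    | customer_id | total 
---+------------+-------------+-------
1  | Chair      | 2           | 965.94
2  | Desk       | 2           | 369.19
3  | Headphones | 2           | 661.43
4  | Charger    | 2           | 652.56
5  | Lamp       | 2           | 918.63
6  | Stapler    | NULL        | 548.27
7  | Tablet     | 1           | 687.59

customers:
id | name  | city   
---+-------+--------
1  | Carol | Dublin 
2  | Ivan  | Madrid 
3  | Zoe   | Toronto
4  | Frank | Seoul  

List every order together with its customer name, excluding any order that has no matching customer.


INNER JOIN keeps only orders rows whose customer_id matches an id in customers. Walk through each order:
  - order 1 (Chair): customer_id=2 -> matches Ivan
  - order 2 (Desk): customer_id=2 -> matches Ivan
  - order 3 (Headphones): customer_id=2 -> matches Ivan
  - order 4 (Charger): customer_id=2 -> matches Ivan
  - order 5 (Lamp): customer_id=2 -> matches Ivan
  - order 6 (Stapler): customer_id=NULL, no match -> dropped
  - order 7 (Tablet): customer_id=1 -> matches Carol
So 1 of 7 rows is dropped.

SQL:
SELECT a.product, b.name AS customer
FROM orders a
INNER JOIN customers b ON a.customer_id = b.id

Result:
product    | customer
-----------+---------
Chair      | Ivan    
Desk       | Ivan    
Headphones | Ivan    
Charger    | Ivan    
Lamp       | Ivan    
Tablet     | Carol   


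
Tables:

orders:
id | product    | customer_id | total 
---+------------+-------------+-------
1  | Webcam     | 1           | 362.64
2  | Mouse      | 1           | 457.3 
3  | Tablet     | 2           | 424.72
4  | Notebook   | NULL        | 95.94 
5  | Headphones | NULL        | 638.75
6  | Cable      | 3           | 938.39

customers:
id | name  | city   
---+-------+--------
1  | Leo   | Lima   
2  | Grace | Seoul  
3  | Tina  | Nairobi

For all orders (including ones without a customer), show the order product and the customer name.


LEFT JOIN keeps every row from orders (the left table); where customer_id has no match in customers, the customer columns become NULL. Walk through each order:
  - order 1 (Webcam): customer_id=1 -> matches Leo
  - order 2 (Mouse): customer_id=1 -> matches Leo
  - order 3 (Tablet): customer_id=2 -> matches Grace
  - order 4 (Notebook): customer_id=NULL, no match -> kept with NULL
  - order 5 (Headphones): customer_id=NULL, no match -> kept with NULL
  - order 6 (Cable): customer_id=3 -> matches Tina
All 6 rows appear; 2 have NULL customer.

SQL:
SELECT a.product, b.name AS customer
FROM orders a
LEFT JOIN customers b ON a.customer_id = b.id

Result:
product    | customer
-----------+---------
Webcam     | Leo     
Mouse      | Leo     
Tablet     | Grace   
Notebook   | NULL    
Headphones | NULL    
Cable      | Tina    


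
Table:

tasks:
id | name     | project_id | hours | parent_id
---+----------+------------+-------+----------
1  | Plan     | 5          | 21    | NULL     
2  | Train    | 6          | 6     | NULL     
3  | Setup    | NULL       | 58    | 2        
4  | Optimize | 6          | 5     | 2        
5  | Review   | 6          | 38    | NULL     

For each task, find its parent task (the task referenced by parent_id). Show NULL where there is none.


This is a self-join: tasks is joined to a second copy of itself, matching each row's parent_id to another row's id. Use LEFT JOIN so rows with parent_id=NULL are kept.
  - task 1 (Plan): parent_id=NULL -> NULL
  - task 2 (Train): parent_id=NULL -> NULL
  - task 3 (Setup): parent_id=2 -> Train
  - task 4 (Optimize): parent_id=2 -> Train
  - task 5 (Review): parent_id=NULL -> NULL

SQL:
SELECT a.name AS item, b.name AS parent
FROM tasks a
LEFT JOIN tasks b ON a.parent_id = b.id

Result:
item     | parent
---------+-------
Plan     | NULL  
Train    | NULL  
Setup    | Train 
Optimize | Train 
Review   | NULL  


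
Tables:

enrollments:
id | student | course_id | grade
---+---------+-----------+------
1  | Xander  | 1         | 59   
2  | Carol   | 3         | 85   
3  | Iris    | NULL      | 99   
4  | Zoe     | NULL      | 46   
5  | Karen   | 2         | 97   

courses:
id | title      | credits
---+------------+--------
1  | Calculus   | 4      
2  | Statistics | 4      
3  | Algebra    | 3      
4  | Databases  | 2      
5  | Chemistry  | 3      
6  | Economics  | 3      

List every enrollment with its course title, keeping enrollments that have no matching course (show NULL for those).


LEFT JOIN keeps every row from enrollments (the left table); where course_id has no match in courses, the course columns become NULL. Walk through each enrollment:
  - enrollment 1 (Xander): course_id=1 -> matches Calculus
  - enrollment 2 (Carol): course_id=3 -> matches Algebra
  - enrollment 3 (Iris): course_id=NULL, no match -> kept with NULL
  - enrollment 4 (Zoe): course_id=NULL, no match -> kept with NULL
  - enrollment 5 (Karen): course_id=2 -> matches Statistics
All 5 rows appear; 2 have NULL course.

SQL:
SELECT a.student, b.title AS course
FROM enrollments a
LEFT JOIN courses b ON a.course_id = b.id

Result:
student | course    
--------+-----------
Xander  | Calculus  
Carol   | Algebra   
Iris    | NULL      
Zoe     | NULL      
Karen   | Statistics


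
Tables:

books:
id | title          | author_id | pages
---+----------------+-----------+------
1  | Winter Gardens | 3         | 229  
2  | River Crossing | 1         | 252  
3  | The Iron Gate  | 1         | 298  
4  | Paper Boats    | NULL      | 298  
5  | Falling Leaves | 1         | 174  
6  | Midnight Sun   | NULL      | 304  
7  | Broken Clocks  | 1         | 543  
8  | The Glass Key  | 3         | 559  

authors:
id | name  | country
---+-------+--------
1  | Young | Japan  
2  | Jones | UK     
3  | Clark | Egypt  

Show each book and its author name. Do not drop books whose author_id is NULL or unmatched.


LEFT JOIN keeps every row from books (the left table); where author_id has no match in authors, the author columns become NULL. Walk through each book:
  - book 1 (Winter Gardens): author_id=3 -> matches Clark
  - book 2 (River Crossing): author_id=1 -> matches Young
  - book 3 (The Iron Gate): author_id=1 -> matches Young
  - book 4 (Paper Boats): author_id=NULL, no match -> kept with NULL
  - book 5 (Falling Leaves): author_id=1 -> matches Young
  - book 6 (Midnight Sun): author_id=NULL, no match -> kept with NULL
  - book 7 (Broken Clocks): author_id=1 -> matches Young
  - book 8 (The Glass Key): author_id=3 -> matches Clark
All 8 rows appear; 2 have NULL author.

SQL:
SELECT a.title, b.name AS author
FROM books a
LEFT JOIN authors b ON a.author_id = b.id

Result:
title          | author
---------------+-------
Winter Gardens | Clark 
River Crossing | Young 
The Iron Gate  | Young 
Paper Boats    | NULL  
Falling Leaves | Young 
Midnight Sun   | NULL  
Broken Clocks  | Young 
The Glass Key  | Clark 


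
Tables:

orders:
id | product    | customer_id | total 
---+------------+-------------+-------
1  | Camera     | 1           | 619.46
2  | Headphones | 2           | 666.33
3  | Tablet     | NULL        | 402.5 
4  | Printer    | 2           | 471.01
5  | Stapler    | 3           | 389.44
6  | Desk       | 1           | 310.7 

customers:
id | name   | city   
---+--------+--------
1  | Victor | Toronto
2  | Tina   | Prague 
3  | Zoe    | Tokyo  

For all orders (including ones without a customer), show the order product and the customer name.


LEFT JOIN keeps every row from orders (the left table); where customer_id has no match in customers, the customer columns become NULL. Walk through each order:
  - order 1 (Camera): customer_id=1 -> matches Victor
  - order 2 (Headphones): customer_id=2 -> matches Tina
  - order 3 (Tablet): customer_id=NULL, no match -> kept with NULL
  - order 4 (Printer): customer_id=2 -> matches Tina
  - order 5 (Stapler): customer_id=3 -> matches Zoe
  - order 6 (Desk): customer_id=1 -> matches Victor
All 6 rows appear; 1 has NULL customer.

SQL:
SELECT a.product, b.name AS customer
FROM orders a
LEFT JOIN customers b ON a.customer_id = b.id

Result:
product    | customer
-----------+---------
Camera     | Victor  
Headphones | Tina    
Tablet     | NULL    
Printer    | Tina    
Stapler    | Zoe     
Desk       | Victor  


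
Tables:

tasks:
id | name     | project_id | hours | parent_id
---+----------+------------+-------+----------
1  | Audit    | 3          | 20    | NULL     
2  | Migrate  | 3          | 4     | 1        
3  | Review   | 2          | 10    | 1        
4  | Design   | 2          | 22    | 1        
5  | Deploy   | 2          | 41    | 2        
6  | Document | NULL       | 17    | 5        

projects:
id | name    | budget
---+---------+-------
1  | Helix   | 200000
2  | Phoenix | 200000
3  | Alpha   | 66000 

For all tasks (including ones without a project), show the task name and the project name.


LEFT JOIN keeps every row from tasks (the left table); where project_id has no match in projects, the project columns become NULL. Walk through each task:
  - task 1 (Audit): project_id=3 -> matches Alpha
  - task 2 (Migrate): project_id=3 -> matches Alpha
  - task 3 (Review): project_id=2 -> matches Phoenix
  - task 4 (Design): project_id=2 -> matches Phoenix
  - task 5 (Deploy): project_id=2 -> matches Phoenix
  - task 6 (Document): project_id=NULL, no match -> kept with NULL
All 6 rows appear; 1 has NULL project.

SQL:
SELECT a.name, b.name AS project
FROM tasks a
LEFT JOIN projects b ON a.project_id = b.id

Result:
name     | project
---------+--------
Audit    | Alpha  
Migrate  | Alpha  
Review   | Phoenix
Design   | Phoenix
Deploy   | Phoenix
Document | NULL   


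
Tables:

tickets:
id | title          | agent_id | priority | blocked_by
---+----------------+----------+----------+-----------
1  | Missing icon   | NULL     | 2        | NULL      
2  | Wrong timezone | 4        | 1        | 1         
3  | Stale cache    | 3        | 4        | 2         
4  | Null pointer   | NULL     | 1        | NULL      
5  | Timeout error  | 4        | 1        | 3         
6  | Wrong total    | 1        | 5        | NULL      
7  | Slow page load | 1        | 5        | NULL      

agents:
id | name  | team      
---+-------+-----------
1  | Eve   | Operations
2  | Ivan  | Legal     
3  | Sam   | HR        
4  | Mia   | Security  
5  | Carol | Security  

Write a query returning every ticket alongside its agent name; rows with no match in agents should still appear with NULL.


LEFT JOIN keeps every row from tickets (the left table); where agent_id has no match in agents, the agent columns become NULL. Walk through each ticket:
  - ticket 1 (Missing icon): agent_id=NULL, no match -> kept with NULL
  - ticket 2 (Wrong timezone): agent_id=4 -> matches Mia
  - ticket 3 (Stale cache): agent_id=3 -> matches Sam
  - ticket 4 (Null pointer): agent_id=NULL, no match -> kept with NULL
  - ticket 5 (Timeout error): agent_id=4 -> matches Mia
  - ticket 6 (Wrong total): agent_id=1 -> matches Eve
  - ticket 7 (Slow page load): agent_id=1 -> matches Eve
All 7 rows appear; 2 have NULL agent.

SQL:
SELECT a.title, b.name AS agent
FROM tickets a
LEFT JOIN agents b ON a.agent_id = b.id

Result:
title          | agent
---------------+------
Missing icon   | NULL 
Wrong timezone | Mia  
Stale cache    | Sam  
Null pointer   | NULL 
Timeout error  | Mia  
Wrong total    | Eve  
Slow page load | Eve  


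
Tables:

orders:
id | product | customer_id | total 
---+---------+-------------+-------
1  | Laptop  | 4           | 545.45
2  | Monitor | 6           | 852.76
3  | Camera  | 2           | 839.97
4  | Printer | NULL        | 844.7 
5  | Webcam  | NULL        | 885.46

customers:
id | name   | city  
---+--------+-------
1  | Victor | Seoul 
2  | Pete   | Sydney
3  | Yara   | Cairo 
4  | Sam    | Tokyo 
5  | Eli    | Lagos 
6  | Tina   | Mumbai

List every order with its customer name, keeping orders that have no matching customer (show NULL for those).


LEFT JOIN keeps every row from orders (the left table); where customer_id has no match in customers, the customer columns become NULL. Walk through each order:
  - order 1 (Laptop): customer_id=4 -> matches Sam
  - order 2 (Monitor): customer_id=6 -> matches Tina
  - order 3 (Camera): customer_id=2 -> matches Pete
  - order 4 (Printer): customer_id=NULL, no match -> kept with NULL
  - order 5 (Webcam): customer_id=NULL, no match -> kept with NULL
All 5 rows appear; 2 have NULL customer.

SQL:
SELECT a.product, b.name AS customer
FROM orders a
LEFT JOIN customers b ON a.customer_id = b.id

Result:
product | customer
--------+---------
Laptop  | Sam     
Monitor | Tina    
Camera  | Pete    
Printer | NULL    
Webcam  | NULL    


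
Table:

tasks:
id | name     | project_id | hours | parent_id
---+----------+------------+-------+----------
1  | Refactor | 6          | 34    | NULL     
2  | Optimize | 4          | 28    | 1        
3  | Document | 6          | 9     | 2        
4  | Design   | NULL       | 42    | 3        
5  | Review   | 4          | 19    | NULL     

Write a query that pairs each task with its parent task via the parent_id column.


This is a self-join: tasks is joined to a second copy of itself, matching each row's parent_id to another row's id. Use LEFT JOIN so rows with parent_id=NULL are kept.
  - task 1 (Refactor): parent_id=NULL -> NULL
  - task 2 (Optimize): parent_id=1 -> Refactor
  - task 3 (Document): parent_id=2 -> Optimize
  - task 4 (Design): parent_id=3 -> Document
  - task 5 (Review): parent_id=NULL -> NULL

SQL:
SELECT a.name AS item, b.name AS parent
FROM tasks a
LEFT JOIN tasks b ON a.parent_id = b.id

Result:
item     | parent  
---------+---------
Refactor | NULL    
Optimize | Refactor
Document | Optimize
Design   | Document
Review   | NULL    


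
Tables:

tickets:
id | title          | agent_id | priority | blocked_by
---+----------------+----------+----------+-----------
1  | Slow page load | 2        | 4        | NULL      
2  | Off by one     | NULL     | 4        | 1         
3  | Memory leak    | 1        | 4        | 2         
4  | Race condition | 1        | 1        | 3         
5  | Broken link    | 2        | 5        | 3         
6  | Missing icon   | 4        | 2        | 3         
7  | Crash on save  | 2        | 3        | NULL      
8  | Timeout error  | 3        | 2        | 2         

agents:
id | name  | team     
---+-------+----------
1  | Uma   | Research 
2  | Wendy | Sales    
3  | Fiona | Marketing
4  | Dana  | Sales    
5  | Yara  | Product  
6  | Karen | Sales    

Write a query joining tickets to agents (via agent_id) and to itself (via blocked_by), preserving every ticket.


Two LEFT JOINs from the same base table tickets: one to agents via agent_id, one to tickets itself via blocked_by. Both are LEFT so every ticket is preserved.
Match against agents:
  - ticket 1 (Slow page load): agent_id=2 -> matches Wendy
  - ticket 2 (Off by one): agent_id=NULL, no match -> kept with NULL
  - ticket 3 (Memory leak): agent_id=1 -> matches Uma
  - ticket 4 (Race condition): agent_id=1 -> matches Uma
  - ticket 5 (Broken link): agent_id=2 -> matches Wendy
  - ticket 6 (Missing icon): agent_id=4 -> matches Dana
  - ticket 7 (Crash on save): agent_id=2 -> matches Wendy
  - ticket 8 (Timeout error): agent_id=3 -> matches Fiona
Match against tickets (self):
  - ticket 1 (Slow page load): blocked_by=NULL -> NULL
  - ticket 2 (Off by one): blocked_by=1 -> Slow page load
  - ticket 3 (Memory leak): blocked_by=2 -> Off by one
  - ticket 4 (Race condition): blocked_by=3 -> Memory leak
  - ticket 5 (Broken link): blocked_by=3 -> Memory leak
  - ticket 6 (Missing icon): blocked_by=3 -> Memory leak
  - ticket 7 (Crash on save): blocked_by=NULL -> NULL
  - ticket 8 (Timeout error): blocked_by=2 -> Off by one

SQL:
SELECT a.title, b.name AS agent, c.title AS blocked_by
FROM tickets a
LEFT JOIN agents b ON a.agent_id = b.id
LEFT JOIN tickets c ON a.blocked_by = c.id

Result:
title          | agent | blocked_by    
---------------+-------+---------------
Slow page load | Wendy | NULL          
Off by one     | NULL  | Slow page load
Memory leak    | Uma   | Off by one    
Race condition | Uma   | Memory leak   
Broken link    | Wendy | Memory leak   
Missing icon   | Dana  | Memory leak   
Crash on save  | Wendy | NULL          
Timeout error  | Fiona | Off by one    


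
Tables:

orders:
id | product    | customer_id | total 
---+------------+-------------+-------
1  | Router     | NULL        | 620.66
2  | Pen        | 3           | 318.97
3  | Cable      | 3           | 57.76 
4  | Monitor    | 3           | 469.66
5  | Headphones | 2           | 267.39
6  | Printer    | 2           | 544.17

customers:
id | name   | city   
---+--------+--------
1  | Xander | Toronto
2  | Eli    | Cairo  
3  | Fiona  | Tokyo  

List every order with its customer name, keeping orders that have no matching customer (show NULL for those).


LEFT JOIN keeps every row from orders (the left table); where customer_id has no match in customers, the customer columns become NULL. Walk through each order:
  - order 1 (Router): customer_id=NULL, no match -> kept with NULL
  - order 2 (Pen): customer_id=3 -> matches Fiona
  - order 3 (Cable): customer_id=3 -> matches Fiona
  - order 4 (Monitor): customer_id=3 -> matches Fiona
  - order 5 (Headphones): customer_id=2 -> matches Eli
  - order 6 (Printer): customer_id=2 -> matches Eli
All 6 rows appear; 1 has NULL customer.

SQL:
SELECT a.product, b.name AS customer
FROM orders a
LEFT JOIN customers b ON a.customer_id = b.id

Result:
product    | customer
-----------+---------
Router     | NULL    
Pen        | Fiona   
Cable      | Fiona   
Monitor    | Fiona   
Headphones | Eli     
Printer    | Eli     


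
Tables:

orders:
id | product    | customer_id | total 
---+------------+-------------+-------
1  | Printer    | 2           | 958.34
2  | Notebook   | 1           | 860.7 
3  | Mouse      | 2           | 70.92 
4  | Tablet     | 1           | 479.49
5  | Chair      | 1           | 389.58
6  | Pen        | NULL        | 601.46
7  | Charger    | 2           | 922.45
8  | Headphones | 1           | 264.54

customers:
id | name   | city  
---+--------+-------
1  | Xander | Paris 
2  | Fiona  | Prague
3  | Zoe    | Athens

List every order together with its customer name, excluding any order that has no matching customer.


INNER JOIN keeps only orders rows whose customer_id matches an id in customers. Walk through each order:
  - order 1 (Printer): customer_id=2 -> matches Fiona
  - order 2 (Notebook): customer_id=1 -> matches Xander
  - order 3 (Mouse): customer_id=2 -> matches Fiona
  - order 4 (Tablet): customer_id=1 -> matches Xander
  - order 5 (Chair): customer_id=1 -> matches Xander
  - order 6 (Pen): customer_id=NULL, no match -> dropped
  - order 7 (Charger): customer_id=2 -> matches Fiona
  - order 8 (Headphones): customer_id=1 -> matches Xander
So 1 of 8 rows is dropped.

SQL:
SELECT a.product, b.name AS customer
FROM orders a
INNER JOIN customers b ON a.customer_id = b.id

Result:
product    | customer
-----------+---------
Printer    | Fiona   
Notebook   | Xander  
Mouse      | Fiona   
Tablet     | Xander  
Chair      | Xander  
Charger    | Fiona   
Headphones | Xander  


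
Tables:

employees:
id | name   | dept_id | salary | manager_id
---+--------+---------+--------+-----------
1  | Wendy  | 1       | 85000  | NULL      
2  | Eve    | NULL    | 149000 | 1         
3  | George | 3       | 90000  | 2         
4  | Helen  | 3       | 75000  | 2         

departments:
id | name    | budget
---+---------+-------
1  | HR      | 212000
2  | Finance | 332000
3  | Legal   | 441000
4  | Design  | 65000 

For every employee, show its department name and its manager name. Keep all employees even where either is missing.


Two LEFT JOINs from the same base table employees: one to departments via dept_id, one to employees itself via manager_id. Both are LEFT so every employee is preserved.
Match against departments:
  - employee 1 (Wendy): dept_id=1 -> matches HR
  - employee 2 (Eve): dept_id=NULL, no match -> kept with NULL
  - employee 3 (George): dept_id=3 -> matches Legal
  - employee 4 (Helen): dept_id=3 -> matches Legal
Match against employees (self):
  - employee 1 (Wendy): manager_id=NULL -> NULL
  - employee 2 (Eve): manager_id=1 -> Wendy
  - employee 3 (George): manager_id=2 -> Eve
  - employee 4 (Helen): manager_id=2 -> Eve

SQL:
SELECT a.name, b.name AS department, c.name AS manager
FROM employees a
LEFT JOIN departments b ON a.dept_id = b.id
LEFT JOIN employees c ON a.manager_id = c.id

Result:
name   | department | manager
-------+------------+--------
Wendy  | HR         | NULL   
Eve    | NULL       | Wendy  
George | Legal      | Eve    
Helen  | Legal      | Eve    


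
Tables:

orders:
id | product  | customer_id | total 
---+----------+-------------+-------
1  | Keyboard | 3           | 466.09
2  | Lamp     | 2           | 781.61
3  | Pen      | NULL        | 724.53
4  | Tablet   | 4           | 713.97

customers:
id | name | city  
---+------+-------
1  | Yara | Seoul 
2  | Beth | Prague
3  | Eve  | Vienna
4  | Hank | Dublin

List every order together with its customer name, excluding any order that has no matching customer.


INNER JOIN keeps only orders rows whose customer_id matches an id in customers. Walk through each order:
  - order 1 (Keyboard): customer_id=3 -> matches Eve
  - order 2 (Lamp): customer_id=2 -> matches Beth
  - order 3 (Pen): customer_id=NULL, no match -> dropped
  - order 4 (Tablet): customer_id=4 -> matches Hank
So 1 of 4 rows is dropped.

SQL:
SELECT a.product, b.name AS customer
FROM orders a
INNER JOIN customers b ON a.customer_id = b.id

Result:
product  | customer
---------+---------
Keyboard | Eve     
Lamp     | Beth    
Tablet   | Hank    


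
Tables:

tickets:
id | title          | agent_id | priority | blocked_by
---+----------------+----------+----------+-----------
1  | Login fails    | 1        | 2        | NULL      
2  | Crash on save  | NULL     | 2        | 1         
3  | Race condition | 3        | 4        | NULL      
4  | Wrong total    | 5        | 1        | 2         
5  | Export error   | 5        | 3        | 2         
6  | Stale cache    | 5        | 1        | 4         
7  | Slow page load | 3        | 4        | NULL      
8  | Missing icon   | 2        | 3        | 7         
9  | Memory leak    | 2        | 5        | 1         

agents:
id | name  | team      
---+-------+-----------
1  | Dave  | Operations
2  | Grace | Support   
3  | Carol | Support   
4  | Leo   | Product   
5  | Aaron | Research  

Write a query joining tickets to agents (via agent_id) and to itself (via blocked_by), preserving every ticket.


Two LEFT JOINs from the same base table tickets: one to agents via agent_id, one to tickets itself via blocked_by. Both are LEFT so every ticket is preserved.
Match against agents:
  - ticket 1 (Login fails): agent_id=1 -> matches Dave
  - ticket 2 (Crash on save): agent_id=NULL, no match -> kept with NULL
  - ticket 3 (Race condition): agent_id=3 -> matches Carol
  - ticket 4 (Wrong total): agent_id=5 -> matches Aaron
  - ticket 5 (Export error): agent_id=5 -> matches Aaron
  - ticket 6 (Stale cache): agent_id=5 -> matches Aaron
  - ticket 7 (Slow page load): agent_id=3 -> matches Carol
  - ticket 8 (Missing icon): agent_id=2 -> matches Grace
  - ticket 9 (Memory leak): agent_id=2 -> matches Grace
Match against tickets (self):
  - ticket 1 (Login fails): blocked_by=NULL -> NULL
  - ticket 2 (Crash on save): blocked_by=1 -> Login fails
  - ticket 3 (Race condition): blocked_by=NULL -> NULL
  - ticket 4 (Wrong total): blocked_by=2 -> Crash on save
  - ticket 5 (Export error): blocked_by=2 -> Crash on save
  - ticket 6 (Stale cache): blocked_by=4 -> Wrong total
  - ticket 7 (Slow page load): blocked_by=NULL -> NULL
  - ticket 8 (Missing icon): blocked_by=7 -> Slow page load
  - ticket 9 (Memory leak): blocked_by=1 -> Login fails

SQL:
SELECT a.title, b.name AS agent, c.title AS blocked_by
FROM tickets a
LEFT JOIN agents b ON a.agent_id = b.id
LEFT JOIN tickets c ON a.blocked_by = c.id

Result:
title          | agent | blocked_by    
---------------+-------+---------------
Login fails    | Dave  | NULL          
Crash on save  | NULL  | Login fails   
Race condition | Carol | NULL          
Wrong total    | Aaron | Crash on save 
Export error   | Aaron | Crash on save 
Stale cache    | Aaron | Wrong total   
Slow page load | Carol | NULL          
Missing icon   | Grace | Slow page load
Memory leak    | Grace | Login fails   
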